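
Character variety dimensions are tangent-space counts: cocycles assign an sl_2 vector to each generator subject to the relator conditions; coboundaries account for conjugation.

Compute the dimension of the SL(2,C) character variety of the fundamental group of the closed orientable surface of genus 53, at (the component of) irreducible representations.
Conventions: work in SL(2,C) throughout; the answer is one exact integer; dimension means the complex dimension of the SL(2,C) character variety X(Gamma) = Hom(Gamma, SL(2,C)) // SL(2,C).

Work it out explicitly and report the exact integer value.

312

pi_1 of the closed genus-53 surface has 106 generators bound by the single product-of-commutators relator.
A cocycle assigns one sl_2 vector per generator subject to the relator condition d_2(z) = 0: dim of the unconstrained space is 3*2g = 318.
d_2 is surjective at irreducible rho (its cokernel H^2 is dual to H^0 = 0), so dim Z^1 = 318 - 3 = 315.
Coboundaries contribute dim B^1 = 3 (injective at irreducible rho).
Hence dim X = 315 - 3 = 312.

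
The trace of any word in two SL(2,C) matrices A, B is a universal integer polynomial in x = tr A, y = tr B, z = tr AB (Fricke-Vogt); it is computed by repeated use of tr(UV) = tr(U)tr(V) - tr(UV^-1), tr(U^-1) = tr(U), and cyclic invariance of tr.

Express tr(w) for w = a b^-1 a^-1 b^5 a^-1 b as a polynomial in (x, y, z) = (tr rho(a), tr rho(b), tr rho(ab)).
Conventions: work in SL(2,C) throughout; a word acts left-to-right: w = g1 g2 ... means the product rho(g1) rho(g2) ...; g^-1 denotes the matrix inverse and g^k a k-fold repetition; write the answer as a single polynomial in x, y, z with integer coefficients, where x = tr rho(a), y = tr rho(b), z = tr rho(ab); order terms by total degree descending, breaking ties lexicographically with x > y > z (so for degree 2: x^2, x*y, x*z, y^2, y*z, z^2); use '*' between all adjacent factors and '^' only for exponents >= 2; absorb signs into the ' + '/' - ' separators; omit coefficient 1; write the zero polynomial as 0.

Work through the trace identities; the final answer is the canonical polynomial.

-x^2*y^6*z + x^3*y^5 + x*y^7 + 2*x*y^5*z^2 + 3*x^2*y^4*z - y^6*z - y^4*z^3 - 4*x^3*y^3 - 7*x*y^5 - 7*x*y^3*z^2 + 6*y^4*z + 3*y^2*z^3 + 3*x^3*y + 15*x*y^3 + 4*x*y*z^2 - x^2*z - 10*y^2*z - z^3 - 9*x*y + 3*z

tr(b^2) = tr(b) * tr(b) - tr(1)  (reduce the b square) = y^2 - 2
tr(b^3) = tr(b) * tr(b^2) - tr(b)  (reduce the b square) = y^3 - 3*y
tr(b^4) = tr(b) * tr(b^3) - tr(b^2)  (reduce the b square) = y^4 - 4*y^2 + 2
tr(b^5) = tr(b) * tr(b^4) - tr(b^3)  (reduce the b square) = y^5 - 5*y^3 + 5*y
tr(b^6) = tr(b) * tr(b^5) - tr(b^4)  (reduce the b square) = y^6 - 6*y^4 + 9*y^2 - 2
tr(a b^2) = tr(b) * tr(a b) - tr(a)  (reduce the b square) = y*z - x
tr(b^2 a b) = tr(b) * tr(a b^2) - tr(a b)  (reduce the b square) = y^2*z - x*y - z
tr(b^3 a b) = tr(b) * tr(b^2 a b) - tr(b^2 a)  (reduce the b square) = y^3*z - x*y^2 - 2*y*z + x
tr(b^3 a b^2) = tr(b) * tr(b^3 a b) - tr(b^3 a)  (reduce the b square) = y^4*z - x*y^3 - 3*y^2*z + 2*x*y + z
tr(b^3 a b^3) = tr(b) * tr(b^3 a b^2) - tr(b^3 a b)  (reduce the b square) = y^5*z - x*y^4 - 4*y^3*z + 3*x*y^2 + 3*y*z - x
tr(b^6 a b) = tr(b) * tr(b^3 a b^3) - tr(b^3 a b^2)  (reduce the b square) = y^6*z - x*y^5 - 5*y^4*z + 4*x*y^3 + 6*y^2*z - 3*x*y - z
tr(a b a b) = tr(a b) * tr(a b) - tr(1)  (split on a) = z^2 - 2
tr(a b a) = tr(a) * tr(b a) - tr(b)  (reduce the a square) = x*z - y
tr(b a b a b) = tr(b) * tr(a b a b) - tr(a b a)  (reduce the b square) = y*z^2 - x*z - y
tr(a b a b^3) = tr(b) * tr(b a b a b) - tr(b a b a)  (reduce the b square) = y^2*z^2 - x*y*z - y^2 - z^2 + 2
tr(b a b a b^3) = tr(b) * tr(a b a b^3) - tr(a b a b^2)  (reduce the b square) = y^3*z^2 - x*y^2*z - y^3 - 2*y*z^2 + x*z + 3*y
tr(b^2 a b a b^3) = tr(b) * tr(b a b a b^3) - tr(b a b a b^2)  (reduce the b square) = y^4*z^2 - x*y^3*z - y^4 - 3*y^2*z^2 + 2*x*y*z + 4*y^2 + z^2 - 2
tr(b^6 a b a) = tr(b) * tr(b^2 a b a b^3) - tr(b^2 a b a b^2)  (reduce the b square) = y^5*z^2 - x*y^4*z - y^5 - 4*y^3*z^2 + 3*x*y^2*z + 5*y^3 + 3*y*z^2 - x*z - 5*y
tr(a^-1 b^6 a b) = tr(b^6 a b) * tr(a) - tr(b^6 a b a)  (eliminate a^-1) = x*y^6*z - x^2*y^5 - y^5*z^2 - 4*x*y^4*z + 4*x^2*y^3 + y^5 + 4*y^3*z^2 + 3*x*y^2*z - 3*x^2*y - 5*y^3 - 3*y*z^2 + 5*y
tr(b a b^-1 a^-1 b^5) = tr(a^-1 b^6 a) * tr(b) - tr(a^-1 b^6 a b)  (eliminate b^-1) = -x*y^6*z + x^2*y^5 + y^7 + y^5*z^2 + 4*x*y^4*z - 4*x^2*y^3 - 7*y^5 - 4*y^3*z^2 - 3*x*y^2*z + 3*x^2*y + 14*y^3 + 3*y*z^2 - 7*y
tr(a b a b a b) = tr(b a) * tr(b a b a) - tr(b^-1 a^-1)  (split on b) = z^3 - 3*z
tr(a b a b a) = tr(a) * tr(b a b a) - tr(b a b)  (reduce the a square) = x*z^2 - y*z - x
tr(a b a b a b^2) = tr(b) * tr(a b a b a b) - tr(a b a b a)  (reduce the b square) = y*z^3 - x*z^2 - 2*y*z + x
tr(b^2 a b a b a b) = tr(b) * tr(a b a b a b^2) - tr(a b a b a b)  (reduce the b square) = y^2*z^3 - x*y*z^2 - 2*y^2*z - z^3 + x*y + 3*z
tr(b^2 a b a b a b^2) = tr(b) * tr(b^2 a b a b a b) - tr(b^2 a b a b a)  (reduce the b square) = y^3*z^3 - x*y^2*z^2 - 2*y^3*z - 2*y*z^3 + x*y^2 + x*z^2 + 5*y*z - x
tr(b^5 a b a b a) = tr(b) * tr(b^2 a b a b a b^2) - tr(b^2 a b a b a b)  (reduce the b square) = y^4*z^3 - x*y^3*z^2 - 2*y^4*z - 3*y^2*z^3 + x*y^3 + 2*x*y*z^2 + 7*y^2*z + z^3 - 2*x*y - 3*z
tr(a^-1 b^5 a b a b) = tr(b^5 a b a b) * tr(a) - tr(b^5 a b a b a)  (eliminate a^-1) = x*y^5*z^2 - x^2*y^4*z - y^4*z^3 - x*y^5 - 3*x*y^3*z^2 + 3*x^2*y^2*z + 2*y^4*z + 3*y^2*z^3 + 4*x*y^3 + x*y*z^2 - x^2*z - 7*y^2*z - z^3 - 3*x*y + 3*z
tr(b a b^-1 a^-1 b^5 a) = tr(a^-1 b^5 a b a) * tr(b) - tr(a^-1 b^5 a b a b)  (eliminate b^-1) = -x*y^5*z^2 + x^2*y^4*z + y^6*z + y^4*z^3 + 3*x*y^3*z^2 - 3*x^2*y^2*z - 6*y^4*z - 3*y^2*z^3 - x*y^3 - x*y*z^2 + x^2*z + 10*y^2*z + z^3 + 2*x*y - 3*z
tr(a b^-1 a^-1 b^5 a^-1 b) = tr(b a b^-1 a^-1 b^5) * tr(a) - tr(b a b^-1 a^-1 b^5 a)  (eliminate a^-1) = -x^2*y^6*z + x^3*y^5 + x*y^7 + 2*x*y^5*z^2 + 3*x^2*y^4*z - y^6*z - y^4*z^3 - 4*x^3*y^3 - 7*x*y^5 - 7*x*y^3*z^2 + 6*y^4*z + 3*y^2*z^3 + 3*x^3*y + 15*x*y^3 + 4*x*y*z^2 - x^2*z - 10*y^2*z - z^3 - 9*x*y + 3*z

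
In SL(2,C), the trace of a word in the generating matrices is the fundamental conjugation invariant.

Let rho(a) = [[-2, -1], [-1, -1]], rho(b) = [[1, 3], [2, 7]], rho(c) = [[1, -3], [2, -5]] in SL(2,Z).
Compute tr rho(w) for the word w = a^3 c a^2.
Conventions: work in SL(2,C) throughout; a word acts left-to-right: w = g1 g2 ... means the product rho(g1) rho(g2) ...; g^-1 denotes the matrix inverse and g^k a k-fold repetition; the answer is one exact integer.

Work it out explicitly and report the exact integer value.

rho(a) = [[-2, -1], [-1, -1]]
... * rho(a) = [[-2, -1], [-1, -1]]  ->  [[5, 3], [3, 2]]
... * rho(a) = [[-2, -1], [-1, -1]]  ->  [[-13, -8], [-8, -5]]
... * rho(c) = [[1, -3], [2, -5]]  ->  [[-29, 79], [-18, 49]]
... * rho(a) = [[-2, -1], [-1, -1]]  ->  [[-21, -50], [-13, -31]]
... * rho(a) = [[-2, -1], [-1, -1]]  ->  [[92, 71], [57, 44]]
tr = 92 + 44 = 136

136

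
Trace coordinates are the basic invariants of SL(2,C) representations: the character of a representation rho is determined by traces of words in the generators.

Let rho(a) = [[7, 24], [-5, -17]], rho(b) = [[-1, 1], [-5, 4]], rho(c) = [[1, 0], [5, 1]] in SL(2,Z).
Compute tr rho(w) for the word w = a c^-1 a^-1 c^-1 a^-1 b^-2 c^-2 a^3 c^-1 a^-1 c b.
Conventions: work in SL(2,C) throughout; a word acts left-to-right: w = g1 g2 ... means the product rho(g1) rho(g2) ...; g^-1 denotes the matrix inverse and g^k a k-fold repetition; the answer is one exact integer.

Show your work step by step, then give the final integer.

-140216237809850

rho(a) = [[7, 24], [-5, -17]]
... * rho(c^-1) = [[1, 0], [-5, 1]]  ->  [[-113, 24], [80, -17]]
... * rho(a^-1) = [[-17, -24], [5, 7]]  ->  [[2041, 2880], [-1445, -2039]]
... * rho(c^-1) = [[1, 0], [-5, 1]]  ->  [[-12359, 2880], [8750, -2039]]
... * rho(a^-1) = [[-17, -24], [5, 7]]  ->  [[224503, 316776], [-158945, -224273]]
... * rho(b^-1) = [[4, -1], [5, -1]]  ->  [[2481892, -541279], [-1757145, 383218]]
... * rho(b^-1) = [[4, -1], [5, -1]]  ->  [[7221173, -1940613], [-5112490, 1373927]]
... * rho(c^-1) = [[1, 0], [-5, 1]]  ->  [[16924238, -1940613], [-11982125, 1373927]]
... * rho(c^-1) = [[1, 0], [-5, 1]]  ->  [[26627303, -1940613], [-18851760, 1373927]]
... * rho(a) = [[7, 24], [-5, -17]]  ->  [[196094186, 672045693], [-138831955, -475798999]]
... * rho(a) = [[7, 24], [-5, -17]]  ->  [[-1987569163, -6718516317], [1407171310, 4756616063]]
... * rho(a) = [[7, 24], [-5, -17]]  ->  [[19679597444, 66513117477], [-13932881145, -47090361631]]
... * rho(c^-1) = [[1, 0], [-5, 1]]  ->  [[-312885989941, 66513117477], [221518927010, -47090361631]]
... * rho(a^-1) = [[-17, -24], [5, 7]]  ->  [[5651627416382, 7974855580923], [-4001273567325, -5646086779657]]
... * rho(c) = [[1, 0], [5, 1]]  ->  [[45525905320997, 7974855580923], [-32231707465610, -5646086779657]]
... * rho(b) = [[-1, 1], [-5, 4]]  ->  [[-85400183225612, 77425327644689], [60462141363895, -54816054584238]]
tr = -85400183225612 + -54816054584238 = -140216237809850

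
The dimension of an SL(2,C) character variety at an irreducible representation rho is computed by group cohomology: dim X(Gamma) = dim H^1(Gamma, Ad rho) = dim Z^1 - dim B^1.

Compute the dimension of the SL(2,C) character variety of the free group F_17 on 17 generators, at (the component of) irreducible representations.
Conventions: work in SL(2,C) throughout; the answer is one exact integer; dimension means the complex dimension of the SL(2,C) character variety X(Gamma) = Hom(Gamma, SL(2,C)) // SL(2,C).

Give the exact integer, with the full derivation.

48

Here Gamma is free of rank 17 — no relator constrains a cocycle.
A cocycle picks one sl_2 vector per generator freely, giving dim Z^1 = 3*17 = 51.
dim B^1 = 3: the coboundary map is injective because an irreducible image has centralizer 0 in sl_2.
Therefore dim X = 51 - 3 = 48.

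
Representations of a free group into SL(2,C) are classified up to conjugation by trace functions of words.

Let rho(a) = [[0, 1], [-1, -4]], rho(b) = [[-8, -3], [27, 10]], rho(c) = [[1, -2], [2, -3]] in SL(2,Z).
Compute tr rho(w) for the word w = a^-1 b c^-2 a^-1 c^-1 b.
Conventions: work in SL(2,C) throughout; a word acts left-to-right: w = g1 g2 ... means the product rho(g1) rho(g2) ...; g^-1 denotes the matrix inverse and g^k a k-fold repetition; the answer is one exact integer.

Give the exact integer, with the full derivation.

-5690

rho(a^-1) = [[-4, -1], [1, 0]]
... * rho(b) = [[-8, -3], [27, 10]]  ->  [[5, 2], [-8, -3]]
... * rho(c^-1) = [[-3, 2], [-2, 1]]  ->  [[-19, 12], [30, -19]]
... * rho(c^-1) = [[-3, 2], [-2, 1]]  ->  [[33, -26], [-52, 41]]
... * rho(a^-1) = [[-4, -1], [1, 0]]  ->  [[-158, -33], [249, 52]]
... * rho(c^-1) = [[-3, 2], [-2, 1]]  ->  [[540, -349], [-851, 550]]
... * rho(b) = [[-8, -3], [27, 10]]  ->  [[-13743, -5110], [21658, 8053]]
tr = -13743 + 8053 = -5690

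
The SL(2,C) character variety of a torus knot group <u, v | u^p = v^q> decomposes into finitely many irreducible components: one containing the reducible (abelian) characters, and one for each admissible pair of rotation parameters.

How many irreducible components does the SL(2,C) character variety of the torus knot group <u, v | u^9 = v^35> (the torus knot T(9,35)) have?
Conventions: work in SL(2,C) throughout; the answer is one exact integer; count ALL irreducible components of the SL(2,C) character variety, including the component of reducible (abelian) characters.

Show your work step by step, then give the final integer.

Gamma = < u, v | u^9 = v^35 > (torus knot T(9,35)); the central element u^9 = v^35 acts as +I or -I in any irreducible SL(2,C) representation.
This locks tr(u) to 2*cos(pi*alpha/9), alpha in 1..8, and tr(v) to 2*cos(pi*beta/35), beta in 1..34, on each component of irreducible characters.
Consistency of u^9 = (-1)^alpha I with v^35 = (-1)^beta I forces alpha = beta (mod 2).
count pairs: odd alpha (4 choices) x odd beta (17), plus even alpha (4) x even beta (17): 4*17 + 4*17 = 136.
That is 136 components of irreducible characters, and with the reducible (abelian) component the total is 137.

137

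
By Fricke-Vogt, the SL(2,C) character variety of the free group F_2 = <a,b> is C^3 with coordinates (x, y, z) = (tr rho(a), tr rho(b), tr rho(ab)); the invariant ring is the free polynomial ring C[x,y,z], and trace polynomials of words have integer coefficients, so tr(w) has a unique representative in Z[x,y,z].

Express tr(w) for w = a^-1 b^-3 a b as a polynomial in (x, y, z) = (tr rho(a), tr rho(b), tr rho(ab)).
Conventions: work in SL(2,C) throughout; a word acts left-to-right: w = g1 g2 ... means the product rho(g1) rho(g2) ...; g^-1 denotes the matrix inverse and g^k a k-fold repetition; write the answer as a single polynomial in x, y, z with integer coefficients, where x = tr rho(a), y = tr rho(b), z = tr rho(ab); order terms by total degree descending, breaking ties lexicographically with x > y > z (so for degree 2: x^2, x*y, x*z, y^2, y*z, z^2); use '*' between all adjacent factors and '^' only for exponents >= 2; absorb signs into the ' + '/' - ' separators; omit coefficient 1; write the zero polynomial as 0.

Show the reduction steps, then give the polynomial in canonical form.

so tr(b a b) = tr(b) tr(a b) - tr(a)   [square of b] = y*z - x
so tr(b a b a) = tr(b a) tr(b a) - tr(1)   [split at a repeated b] = z^2 - 2
so tr(a b a^-1 b) = tr(b a b) tr(a) - tr(b a b a)   [inverse elimination on a] = x*y*z - x^2 - z^2 + 2
tr(a b a^-1 b^-1) = tr(a b a^-1) tr(b) - tr(a b a^-1 b)   [inverse elimination on b] = -x*y*z + x^2 + y^2 + z^2 - 2
tr(b^-2 a b a^-1) = tr(a b a^-1 b^-1) tr(b) - tr(a b a^-1)   [inverse elimination on b] = -x*y^2*z + x^2*y + y^3 + y*z^2 - 3*y
so tr(a^-1 b^-3 a b) = tr(b^-2 a b a^-1) tr(b) - tr(b^-2 a b a^-1 b)   [inverse elimination on b] = -x*y^3*z + x^2*y^2 + y^4 + y^2*z^2 + x*y*z - x^2 - 4*y^2 - z^2 + 2

-x*y^3*z + x^2*y^2 + y^4 + y^2*z^2 + x*y*z - x^2 - 4*y^2 - z^2 + 2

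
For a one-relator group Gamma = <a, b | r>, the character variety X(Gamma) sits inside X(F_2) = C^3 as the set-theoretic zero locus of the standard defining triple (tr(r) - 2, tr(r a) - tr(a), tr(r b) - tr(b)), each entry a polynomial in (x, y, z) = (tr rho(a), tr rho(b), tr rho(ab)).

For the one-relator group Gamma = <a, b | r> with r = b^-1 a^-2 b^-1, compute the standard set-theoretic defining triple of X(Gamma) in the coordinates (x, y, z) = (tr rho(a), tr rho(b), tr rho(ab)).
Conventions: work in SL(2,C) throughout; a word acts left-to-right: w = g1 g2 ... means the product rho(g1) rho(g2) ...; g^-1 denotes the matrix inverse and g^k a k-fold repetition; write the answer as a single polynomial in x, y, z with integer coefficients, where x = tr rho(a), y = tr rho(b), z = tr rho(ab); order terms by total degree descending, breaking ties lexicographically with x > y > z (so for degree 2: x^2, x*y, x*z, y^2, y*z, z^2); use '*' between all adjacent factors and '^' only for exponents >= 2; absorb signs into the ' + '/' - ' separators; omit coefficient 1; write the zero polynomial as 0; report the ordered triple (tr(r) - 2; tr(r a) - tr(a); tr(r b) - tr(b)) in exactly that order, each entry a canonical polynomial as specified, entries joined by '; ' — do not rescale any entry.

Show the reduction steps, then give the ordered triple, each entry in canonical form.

x*y*z - x^2 - y^2; x^2*y*z - x^3 - x*y^2 - x*z^2 + y*z + 2*x; x*z - 2*y

next, trace(a^-1) = trace(a) = x
and trace(a^-1 b) = trace(b)*trace(a) - trace(b a)  (eliminate a^-1) = x*y - z
trace(b^-1 a^-1) = trace(a^-1)*trace(b) - trace(a^-1 b)  (eliminate b^-1) = z
trace(a^-2 b^-1) = trace(b^-1 a^-1)*trace(a) - trace(b^-1)  (eliminate a^-1) = x*z - y
and trace(a^-2) = trace(a^-1)*trace(a) - trace(1)  (eliminate a^-1) = x^2 - 2
next, trace(b^-1 a^-2 b^-1) = trace(a^-2 b^-1)*trace(b) - trace(a^-2)  (eliminate b^-1) = x*y*z - x^2 - y^2 + 2
next, trace(a b a b) = trace(b a)*trace(b a) - trace(1)  (split on b) = z^2 - 2
trace(b^-1 a b a) = trace(a b a)*trace(b) - trace(a b a b)  (eliminate b^-1) = x*y*z - y^2 - z^2 + 2
trace(a^-1 b^-1 a b) = trace(b^-1 a b)*trace(a) - trace(b^-1 a b a)  (eliminate a^-1) = -x*y*z + x^2 + y^2 + z^2 - 2
next, trace(a^-2 b^-1 a b) = trace(a^-1 b^-1 a b)*trace(a) - trace(a^-1 b^-1 a b a)  (eliminate a^-1) = -x^2*y*z + x^3 + x*y^2 + x*z^2 - 3*x
trace(b^-1 a^-2 b^-1 a) = trace(a^-2 b^-1 a)*trace(b) - trace(a^-2 b^-1 a b)  (eliminate b^-1) = x^2*y*z - x^3 - x*y^2 - x*z^2 + y*z + 3*x
assemble the triple (trace(r) - 2; trace(r a) - x; trace(r b) - y)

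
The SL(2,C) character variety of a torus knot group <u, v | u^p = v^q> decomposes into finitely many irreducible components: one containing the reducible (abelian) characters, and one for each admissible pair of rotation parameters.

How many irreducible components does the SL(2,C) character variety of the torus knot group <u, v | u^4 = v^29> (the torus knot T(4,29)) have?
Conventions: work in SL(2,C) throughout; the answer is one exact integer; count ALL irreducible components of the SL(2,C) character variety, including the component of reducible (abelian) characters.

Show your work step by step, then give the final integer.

43

In the torus knot group T(4,29), u^4 = v^29 is central, so an irreducible representation sends it to +I or -I (Schur).
So on each irreducible component the traces are pinned: tr(u) = 2*cos(pi*alpha/4) with 1 <= alpha <= 3, tr(v) = 2*cos(pi*beta/29) with 1 <= beta <= 28.
The two central values (-1)^alpha I and (-1)^beta I must be the same matrix, so alpha and beta share a parity.
count pairs: odd alpha (2 choices) x odd beta (14), plus even alpha (1) x even beta (14): 2*14 + 1*14 = 42.
Total: 42 irreducible-character components + 1 reducible (abelian) component = 43.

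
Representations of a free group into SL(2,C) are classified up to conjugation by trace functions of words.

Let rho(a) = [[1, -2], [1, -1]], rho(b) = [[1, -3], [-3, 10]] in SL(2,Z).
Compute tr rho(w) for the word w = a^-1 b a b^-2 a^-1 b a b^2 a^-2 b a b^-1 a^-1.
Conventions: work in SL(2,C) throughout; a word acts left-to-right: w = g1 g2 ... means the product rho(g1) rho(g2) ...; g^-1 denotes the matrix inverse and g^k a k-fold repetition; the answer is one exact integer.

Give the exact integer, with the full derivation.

rho(a^-1) = [[-1, 2], [-1, 1]]
... * rho(b) = [[1, -3], [-3, 10]]  ->  [[-7, 23], [-4, 13]]
... * rho(a) = [[1, -2], [1, -1]]  ->  [[16, -9], [9, -5]]
... * rho(b^-1) = [[10, 3], [3, 1]]  ->  [[133, 39], [75, 22]]
... * rho(b^-1) = [[10, 3], [3, 1]]  ->  [[1447, 438], [816, 247]]
... * rho(a^-1) = [[-1, 2], [-1, 1]]  ->  [[-1885, 3332], [-1063, 1879]]
... * rho(b) = [[1, -3], [-3, 10]]  ->  [[-11881, 38975], [-6700, 21979]]
... * rho(a) = [[1, -2], [1, -1]]  ->  [[27094, -15213], [15279, -8579]]
... * rho(b) = [[1, -3], [-3, 10]]  ->  [[72733, -233412], [41016, -131627]]
... * rho(b) = [[1, -3], [-3, 10]]  ->  [[772969, -2552319], [435897, -1439318]]
... * rho(a^-1) = [[-1, 2], [-1, 1]]  ->  [[1779350, -1006381], [1003421, -567524]]
... * rho(a^-1) = [[-1, 2], [-1, 1]]  ->  [[-772969, 2552319], [-435897, 1439318]]
... * rho(b) = [[1, -3], [-3, 10]]  ->  [[-8429926, 27842097], [-4753851, 15700871]]
... * rho(a) = [[1, -2], [1, -1]]  ->  [[19412171, -10982245], [10947020, -6193169]]
... * rho(b^-1) = [[10, 3], [3, 1]]  ->  [[161174975, 47254268], [90890693, 26647891]]
... * rho(a^-1) = [[-1, 2], [-1, 1]]  ->  [[-208429243, 369604218], [-117538584, 208429277]]
tr = -208429243 + 208429277 = 34

34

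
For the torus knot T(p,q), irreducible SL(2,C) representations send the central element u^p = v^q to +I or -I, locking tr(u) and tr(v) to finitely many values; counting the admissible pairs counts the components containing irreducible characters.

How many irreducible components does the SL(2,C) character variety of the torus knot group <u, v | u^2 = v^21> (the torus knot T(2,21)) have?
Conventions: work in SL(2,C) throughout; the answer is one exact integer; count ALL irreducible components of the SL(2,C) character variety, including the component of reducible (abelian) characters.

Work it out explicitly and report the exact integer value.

Gamma = < u, v | u^2 = v^21 > (torus knot T(2,21)); the central element u^2 = v^21 acts as +I or -I in any irreducible SL(2,C) representation.
So on each irreducible component the traces are pinned: tr(u) = 2*cos(pi*alpha/2) with 1 <= alpha <= 1, tr(v) = 2*cos(pi*beta/21) with 1 <= beta <= 20.
Consistency of u^2 = (-1)^alpha I with v^21 = (-1)^beta I forces alpha = beta (mod 2).
Enumerate parity-matched pairs: 1*10 odd-odd plus 0*10 even-even gives 10.
components with irreducible characters: 10; plus the single component of reducible (abelian) characters: total 11.

11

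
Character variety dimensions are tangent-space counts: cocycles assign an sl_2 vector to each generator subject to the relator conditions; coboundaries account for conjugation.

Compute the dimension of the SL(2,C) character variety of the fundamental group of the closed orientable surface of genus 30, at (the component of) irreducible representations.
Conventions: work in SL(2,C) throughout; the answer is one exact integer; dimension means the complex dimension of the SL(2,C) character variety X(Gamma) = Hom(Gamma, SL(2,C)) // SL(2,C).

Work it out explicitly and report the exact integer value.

174

pi_1 of the closed genus-30 surface has 60 generators bound by the single product-of-commutators relator.
Before the relator condition, cocycle space has dim 3*60 = 180.
At an irreducible rho, H^2 = coker(d_2) vanishes (Poincare duality: H^2 is dual to H^0 = invariants = 0), so d_2 is surjective onto sl_2 and dim Z^1 = 180 - 3 = 177.
As always at irreducible rho, dim B^1 = 3.
dim X = dim H^1 = 177 - 3 = 174.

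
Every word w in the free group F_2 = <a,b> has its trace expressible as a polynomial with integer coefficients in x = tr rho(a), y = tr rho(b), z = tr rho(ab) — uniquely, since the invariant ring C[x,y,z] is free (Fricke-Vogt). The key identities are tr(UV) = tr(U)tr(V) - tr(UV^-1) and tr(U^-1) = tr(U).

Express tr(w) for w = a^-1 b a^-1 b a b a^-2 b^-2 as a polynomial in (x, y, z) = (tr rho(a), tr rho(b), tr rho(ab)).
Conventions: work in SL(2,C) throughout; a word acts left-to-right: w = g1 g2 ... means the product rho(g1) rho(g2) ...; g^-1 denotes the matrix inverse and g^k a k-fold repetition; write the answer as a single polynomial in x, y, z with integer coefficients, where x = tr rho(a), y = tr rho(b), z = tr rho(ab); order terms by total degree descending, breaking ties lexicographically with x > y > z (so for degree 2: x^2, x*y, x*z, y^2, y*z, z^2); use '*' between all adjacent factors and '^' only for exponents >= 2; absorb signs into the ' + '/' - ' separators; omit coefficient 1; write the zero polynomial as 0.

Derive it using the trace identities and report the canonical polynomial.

apply: trace(b a b) = trace(b)*trace(a b) - trace(a) = y*z - x
apply: trace(b a b a) = trace(a b)*trace(a b) - trace(1) = z^2 - 2
trace(b a b a^-1) = trace(b a b)*trace(a) - trace(b a b a) = x*y*z - x^2 - z^2 + 2
use: trace(a^-1 b a b a^-1) = trace(b a b a^-1)*trace(a) - trace(b a b) = x^2*y*z - x^3 - x*z^2 - y*z + 3*x
trace(a^2 b) = trace(a)*trace(b a) - trace(b) = x*z - y
trace(a^2) = trace(a)*trace(a) - trace(1) = x^2 - 2
trace(b a^2 b) = trace(b)*trace(a^2 b) - trace(a^2) = x*y*z - x^2 - y^2 + 2
apply: trace(b a^2 b a) = trace(a)*trace(b a b a) - trace(b a b) = x*z^2 - y*z - x
trace(a b a^-1 b a) = trace(b a^2 b)*trace(a) - trace(b a^2 b a) = x^2*y*z - x^3 - x*y^2 - x*z^2 + y*z + 3*x
use: trace(a b a^2) = trace(a)*trace(a b a) - trace(a b) = x^2*z - x*y - z
apply: trace(b a b a^2 b) = trace(b)*trace(a b a^2 b) - trace(a b a^2) = x*y*z^2 - x^2*z - y^2*z + z
use: trace(b a b a b a) = trace(a b)*trace(a b a b) - trace(a^-1 b^-1) = z^3 - 3*z
apply: trace(b a b a b) = trace(b)*trace(a b a b) - trace(a b a) = y*z^2 - x*z - y
apply: trace(b a b a^2 b a) = trace(a)*trace(b a b a b a) - trace(b a b a b) = x*z^3 - y*z^2 - 2*x*z + y
trace(a b a^-1 b a b a) = trace(b a b a^2 b)*trace(a) - trace(b a b a^2 b a) = x^2*y*z^2 - x^3*z - x*y^2*z - x*z^3 + y*z^2 + 3*x*z - y
trace(b a b a b a b) = trace(b)*trace(a b a b a b) - trace(a b a b a) = y*z^3 - x*z^2 - 2*y*z + x
apply: trace(b a b a b a b a) = trace(b a b a)*trace(b a b a) - trace(1) = z^4 - 4*z^2 + 2
use: trace(a b a^-1 b a b a b) = trace(b a b a b a b)*trace(a) - trace(b a b a b a b a) = x*y*z^3 - x^2*z^2 - z^4 - 2*x*y*z + x^2 + 4*z^2 - 2
apply: trace(b^-1 a b a^-1 b a b a) = trace(a b a^-1 b a b a)*trace(b) - trace(a b a^-1 b a b a b) = x^2*y^2*z^2 - x^3*y*z - x*y^3*z - 2*x*y*z^3 + x^2*z^2 + y^2*z^2 + z^4 + 5*x*y*z - x^2 - y^2 - 4*z^2 + 2
trace(b a^-1 b a b a^-1 b^-1 a) = trace(b^-1 a b a^-1 b a b)*trace(a) - trace(b^-1 a b a^-1 b a b a) = -x^2*y^2*z^2 + 2*x^3*y*z + x*y^3*z + 2*x*y*z^3 - x^4 - x^2*y^2 - 2*x^2*z^2 - y^2*z^2 - z^4 - 4*x*y*z + 4*x^2 + y^2 + 4*z^2 - 2
use: trace(b^-1 a^-1 b a^-1 b a b a^-1) = trace(b a^-1 b a b a^-1 b^-1)*trace(a) - trace(b a^-1 b a b a^-1 b^-1 a) = x^2*y^2*z^2 - x^3*y*z - x*y^3*z - 2*x*y*z^3 + x^2*y^2 + x^2*z^2 + y^2*z^2 + z^4 + 3*x*y*z - x^2 - y^2 - 4*z^2 + 2
apply: trace(b a b^2) = trace(b)*trace(b a b) - trace(b a) = y^2*z - x*y - z
apply: trace(b a^-1 b a b) = trace(b a b^2)*trace(a) - trace(b a b^2 a) = x*y^2*z - x^2*y - y*z^2 + y
use: trace(b a^-1 b a b a) = trace(b a b a b)*trace(a) - trace(b a b a b a) = x*y*z^2 - x^2*z - z^3 - x*y + 3*z
trace(a^-1 b a^-1 b a b) = trace(b a^-1 b a b)*trace(a) - trace(b a^-1 b a b a) = x^2*y^2*z - x^3*y - 2*x*y*z^2 + x^2*z + z^3 + 2*x*y - 3*z
use: trace(a^-1 b a^-1 b a b a^-1) = trace(a^-1 b a^-1 b a b)*trace(a) - trace(a^-1 b a^-1 b a b a) = x^3*y^2*z - x^4*y - 2*x^2*y*z^2 + x^3*z - x*y^2*z + x*z^3 + 3*x^2*y + y*z^2 - 3*x*z - y
apply: trace(a^-1 b^-2 a^-1 b a^-1 b a b) = trace(b^-1 a^-1 b a^-1 b a b a^-1)*trace(b) - trace(b^-1 a^-1 b a^-1 b a b a^-1 b) = x^2*y^3*z^2 - 2*x^3*y^2*z - x*y^4*z - 2*x*y^2*z^3 + x^4*y + x^2*y^3 + 3*x^2*y*z^2 + y^3*z^2 + y*z^4 - x^3*z + 4*x*y^2*z - x*z^3 - 4*x^2*y - y^3 - 5*y*z^2 + 3*x*z + 3*y
trace(b a^-1 b a b^-1 a) = trace(a b a^-1 b a)*trace(b) - trace(a b a^-1 b a b) = x^2*y^2*z - x^3*y - x*y^3 - 2*x*y*z^2 + x^2*z + y^2*z + z^3 + 4*x*y - 3*z
apply: trace(b^-1 a^-1 b a^-1 b a) = trace(b a^-1 b a b^-1)*trace(a) - trace(b a^-1 b a b^-1 a) = -x^2*y^2*z + x^3*y + x*y^3 + 2*x*y*z^2 - x^2*z - y^2*z - z^3 - 3*x*y + 3*z
trace(a^-1 b a^-1 b a b a^-2 b^-2) = trace(a^-1 b^-2 a^-1 b a^-1 b a b)*trace(a) - trace(a^-1 b^-2 a^-1 b a^-1 b a b a) = x^3*y^3*z^2 - 2*x^4*y^2*z - x^2*y^4*z - 2*x^2*y^2*z^3 + x^5*y + x^3*y^3 + 3*x^3*y*z^2 + x*y^3*z^2 + x*y*z^4 - x^4*z + 5*x^2*y^2*z - x^2*z^3 - 5*x^3*y - 2*x*y^3 - 7*x*y*z^2 + 4*x^2*z + y^2*z + z^3 + 6*x*y - 3*z

x^3*y^3*z^2 - 2*x^4*y^2*z - x^2*y^4*z - 2*x^2*y^2*z^3 + x^5*y + x^3*y^3 + 3*x^3*y*z^2 + x*y^3*z^2 + x*y*z^4 - x^4*z + 5*x^2*y^2*z - x^2*z^3 - 5*x^3*y - 2*x*y^3 - 7*x*y*z^2 + 4*x^2*z + y^2*z + z^3 + 6*x*y - 3*z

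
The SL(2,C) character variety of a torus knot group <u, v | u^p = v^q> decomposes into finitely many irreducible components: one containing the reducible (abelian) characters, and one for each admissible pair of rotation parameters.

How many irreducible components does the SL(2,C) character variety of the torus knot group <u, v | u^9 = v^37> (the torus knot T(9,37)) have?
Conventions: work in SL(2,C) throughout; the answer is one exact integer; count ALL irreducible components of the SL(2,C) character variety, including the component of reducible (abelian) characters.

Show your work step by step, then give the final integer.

For T(9,37): irreducibility forces the central element u^9 = v^37 to one of +I, -I.
This locks tr(u) to 2*cos(pi*alpha/9), alpha in 1..8, and tr(v) to 2*cos(pi*beta/37), beta in 1..36, on each component of irreducible characters.
The two central values (-1)^alpha I and (-1)^beta I must be the same matrix, so alpha and beta share a parity.
Counting: 4 odd alphas x 18 odd betas + 4 even alphas x 18 even betas = 72 + 72 = 144.
Total: 144 irreducible-character components + 1 reducible (abelian) component = 145.

145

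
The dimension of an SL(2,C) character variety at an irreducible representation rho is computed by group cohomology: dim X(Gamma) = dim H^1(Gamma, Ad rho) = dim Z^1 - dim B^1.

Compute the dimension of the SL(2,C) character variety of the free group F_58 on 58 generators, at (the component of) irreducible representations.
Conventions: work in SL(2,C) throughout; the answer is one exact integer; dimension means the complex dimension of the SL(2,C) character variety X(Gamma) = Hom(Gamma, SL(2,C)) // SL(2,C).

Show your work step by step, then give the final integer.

171

Gamma = F_58 has 58 generators and no relators.
A cocycle picks one sl_2 vector per generator freely, giving dim Z^1 = 3*58 = 174.
Irreducibility makes the coboundary map sl_2 -> Z^1 injective (trivial centralizer), so dim B^1 = 3.
Therefore dim X = 174 - 3 = 171.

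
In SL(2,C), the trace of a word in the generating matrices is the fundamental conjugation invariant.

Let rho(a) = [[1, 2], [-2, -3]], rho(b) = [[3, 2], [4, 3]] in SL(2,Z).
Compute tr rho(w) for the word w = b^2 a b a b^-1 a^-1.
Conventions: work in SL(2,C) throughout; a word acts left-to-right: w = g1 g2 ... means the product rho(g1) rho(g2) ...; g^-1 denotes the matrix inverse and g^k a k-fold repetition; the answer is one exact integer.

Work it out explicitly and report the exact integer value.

rho(b) = [[3, 2], [4, 3]]
... * rho(b) = [[3, 2], [4, 3]]  ->  [[17, 12], [24, 17]]
... * rho(a) = [[1, 2], [-2, -3]]  ->  [[-7, -2], [-10, -3]]
... * rho(b) = [[3, 2], [4, 3]]  ->  [[-29, -20], [-42, -29]]
... * rho(a) = [[1, 2], [-2, -3]]  ->  [[11, 2], [16, 3]]
... * rho(b^-1) = [[3, -2], [-4, 3]]  ->  [[25, -16], [36, -23]]
... * rho(a^-1) = [[-3, -2], [2, 1]]  ->  [[-107, -66], [-154, -95]]
tr = -107 + -95 = -202

-202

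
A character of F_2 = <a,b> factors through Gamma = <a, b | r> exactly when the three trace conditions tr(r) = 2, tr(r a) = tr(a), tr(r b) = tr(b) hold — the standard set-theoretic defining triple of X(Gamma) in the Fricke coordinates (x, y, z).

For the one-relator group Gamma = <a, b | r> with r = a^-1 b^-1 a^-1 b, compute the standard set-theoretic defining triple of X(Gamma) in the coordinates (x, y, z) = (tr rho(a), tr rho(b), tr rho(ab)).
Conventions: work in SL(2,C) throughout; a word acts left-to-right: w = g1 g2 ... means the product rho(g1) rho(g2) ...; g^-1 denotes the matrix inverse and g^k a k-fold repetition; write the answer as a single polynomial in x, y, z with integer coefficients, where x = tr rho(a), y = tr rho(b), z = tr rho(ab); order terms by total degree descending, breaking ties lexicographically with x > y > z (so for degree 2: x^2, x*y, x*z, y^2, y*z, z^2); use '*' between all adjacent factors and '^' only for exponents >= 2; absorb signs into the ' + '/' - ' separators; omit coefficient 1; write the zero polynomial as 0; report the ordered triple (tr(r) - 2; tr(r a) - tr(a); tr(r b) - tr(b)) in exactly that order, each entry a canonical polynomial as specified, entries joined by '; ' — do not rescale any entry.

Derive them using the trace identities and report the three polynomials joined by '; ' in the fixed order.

so trace(a^-1) = trace(a) = x
trace(b a b) = trace(b)*trace(a b) - trace(a) = y*z - x
trace(b a b a) = trace(b a)*trace(b a) - trace(1)   [split at repeated b] = z^2 - 2
trace(a b a^-1 b) = trace(b a b)*trace(a) - trace(b a b a) = x*y*z - x^2 - z^2 + 2
so trace(b a^-1 b^-1 a) = trace(a b a^-1)*trace(b) - trace(a b a^-1 b) = -x*y*z + x^2 + y^2 + z^2 - 2
reduce: trace(a^-1 b^-1 a^-1 b) = trace(b a^-1 b^-1)*trace(a) - trace(b a^-1 b^-1 a) = x*y*z - y^2 - z^2 + 2
trace(a^-1 b) = trace(b)*trace(a) - trace(b a) = x*y - z
so trace(b^2) = trace(b)*trace(b) - trace(1) = y^2 - 2
trace(b^2 a b) = trace(b)*trace(b a b) - trace(b a) = y^2*z - x*y - z
trace(a b a) = trace(a)*trace(b a) - trace(b) = x*z - y
trace(b^2 a b a) = trace(b)*trace(a b a b) - trace(a b a) = y*z^2 - x*z - y
reduce: trace(a^-1 b^2 a b) = trace(b^2 a b)*trace(a) - trace(b^2 a b a) = x*y^2*z - x^2*y - y*z^2 + y
trace(b^-1 a^-1 b^2 a) = trace(a^-1 b^2 a)*trace(b) - trace(a^-1 b^2 a b) = -x*y^2*z + x^2*y + y^3 + y*z^2 - 3*y
trace(a^-1 b^-1 a^-1 b^2) = trace(b^-1 a^-1 b^2)*trace(a) - trace(b^-1 a^-1 b^2 a) = x*y^2*z - y^3 - y*z^2 - x*z + 3*y
assemble the triple (trace(r) - 2; trace(r a) - x; trace(r b) - y)

x*y*z - y^2 - z^2; 0; x*y^2*z - y^3 - y*z^2 - x*z + 2*y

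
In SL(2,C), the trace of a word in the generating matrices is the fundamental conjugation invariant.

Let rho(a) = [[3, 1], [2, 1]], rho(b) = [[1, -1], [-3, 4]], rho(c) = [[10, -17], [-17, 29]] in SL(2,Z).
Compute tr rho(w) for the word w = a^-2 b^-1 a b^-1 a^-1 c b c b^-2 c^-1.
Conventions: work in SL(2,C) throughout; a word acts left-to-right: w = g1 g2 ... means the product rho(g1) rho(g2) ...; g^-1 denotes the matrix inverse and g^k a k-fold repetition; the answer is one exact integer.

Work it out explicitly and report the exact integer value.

-5776229

rho(a^-1) = [[1, -1], [-2, 3]]
... * rho(a^-1) = [[1, -1], [-2, 3]]  ->  [[3, -4], [-8, 11]]
... * rho(b^-1) = [[4, 1], [3, 1]]  ->  [[0, -1], [1, 3]]
... * rho(a) = [[3, 1], [2, 1]]  ->  [[-2, -1], [9, 4]]
... * rho(b^-1) = [[4, 1], [3, 1]]  ->  [[-11, -3], [48, 13]]
... * rho(a^-1) = [[1, -1], [-2, 3]]  ->  [[-5, 2], [22, -9]]
... * rho(c) = [[10, -17], [-17, 29]]  ->  [[-84, 143], [373, -635]]
... * rho(b) = [[1, -1], [-3, 4]]  ->  [[-513, 656], [2278, -2913]]
... * rho(c) = [[10, -17], [-17, 29]]  ->  [[-16282, 27745], [72301, -123203]]
... * rho(b^-1) = [[4, 1], [3, 1]]  ->  [[18107, 11463], [-80405, -50902]]
... * rho(b^-1) = [[4, 1], [3, 1]]  ->  [[106817, 29570], [-474326, -131307]]
... * rho(c^-1) = [[29, 17], [17, 10]]  ->  [[3600383, 2111589], [-15987673, -9376612]]
tr = 3600383 + -9376612 = -5776229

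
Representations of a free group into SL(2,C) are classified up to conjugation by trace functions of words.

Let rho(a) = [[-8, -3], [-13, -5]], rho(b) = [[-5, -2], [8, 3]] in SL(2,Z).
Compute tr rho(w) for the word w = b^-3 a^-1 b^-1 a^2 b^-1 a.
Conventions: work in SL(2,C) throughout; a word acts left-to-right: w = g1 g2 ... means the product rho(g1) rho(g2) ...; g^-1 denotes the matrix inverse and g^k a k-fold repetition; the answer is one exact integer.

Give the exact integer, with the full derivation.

rho(b^-1) = [[3, 2], [-8, -5]]
... * rho(b^-1) = [[3, 2], [-8, -5]]  ->  [[-7, -4], [16, 9]]
... * rho(b^-1) = [[3, 2], [-8, -5]]  ->  [[11, 6], [-24, -13]]
... * rho(a^-1) = [[-5, 3], [13, -8]]  ->  [[23, -15], [-49, 32]]
... * rho(b^-1) = [[3, 2], [-8, -5]]  ->  [[189, 121], [-403, -258]]
... * rho(a) = [[-8, -3], [-13, -5]]  ->  [[-3085, -1172], [6578, 2499]]
... * rho(a) = [[-8, -3], [-13, -5]]  ->  [[39916, 15115], [-85111, -32229]]
... * rho(b^-1) = [[3, 2], [-8, -5]]  ->  [[-1172, 4257], [2499, -9077]]
... * rho(a) = [[-8, -3], [-13, -5]]  ->  [[-45965, -17769], [98009, 37888]]
tr = -45965 + 37888 = -8077

-8077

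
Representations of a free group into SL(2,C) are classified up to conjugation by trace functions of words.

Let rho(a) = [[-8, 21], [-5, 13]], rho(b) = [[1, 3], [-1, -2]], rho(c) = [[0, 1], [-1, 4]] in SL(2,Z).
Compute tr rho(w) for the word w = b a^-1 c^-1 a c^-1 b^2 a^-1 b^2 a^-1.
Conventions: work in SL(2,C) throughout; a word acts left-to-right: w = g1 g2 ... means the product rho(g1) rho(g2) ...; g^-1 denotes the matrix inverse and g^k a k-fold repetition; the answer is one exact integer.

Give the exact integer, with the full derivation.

-4761794

rho(b) = [[1, 3], [-1, -2]]
... * rho(a^-1) = [[13, -21], [5, -8]]  ->  [[28, -45], [-23, 37]]
... * rho(c^-1) = [[4, -1], [1, 0]]  ->  [[67, -28], [-55, 23]]
... * rho(a) = [[-8, 21], [-5, 13]]  ->  [[-396, 1043], [325, -856]]
... * rho(c^-1) = [[4, -1], [1, 0]]  ->  [[-541, 396], [444, -325]]
... * rho(b) = [[1, 3], [-1, -2]]  ->  [[-937, -2415], [769, 1982]]
... * rho(b) = [[1, 3], [-1, -2]]  ->  [[1478, 2019], [-1213, -1657]]
... * rho(a^-1) = [[13, -21], [5, -8]]  ->  [[29309, -47190], [-24054, 38729]]
... * rho(b) = [[1, 3], [-1, -2]]  ->  [[76499, 182307], [-62783, -149620]]
... * rho(b) = [[1, 3], [-1, -2]]  ->  [[-105808, -135117], [86837, 110891]]
... * rho(a^-1) = [[13, -21], [5, -8]]  ->  [[-2051089, 3302904], [1683336, -2710705]]
tr = -2051089 + -2710705 = -4761794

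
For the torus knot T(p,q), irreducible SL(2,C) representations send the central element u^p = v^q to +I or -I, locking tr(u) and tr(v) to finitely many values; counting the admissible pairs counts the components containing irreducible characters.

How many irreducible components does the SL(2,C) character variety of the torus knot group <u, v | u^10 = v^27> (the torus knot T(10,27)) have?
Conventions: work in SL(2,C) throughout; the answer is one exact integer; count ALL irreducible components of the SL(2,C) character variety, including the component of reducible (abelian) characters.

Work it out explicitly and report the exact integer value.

118

In the torus knot group T(10,27), u^10 = v^27 is central, so an irreducible representation sends it to +I or -I (Schur).
On an irreducible component, tr(u) is locked at 2*cos(pi*alpha/10) for some alpha in 1..9, and tr(v) at 2*cos(pi*beta/27) for some beta in 1..26.
The two central values (-1)^alpha I and (-1)^beta I must be the same matrix, so alpha and beta share a parity.
Enumerate parity-matched pairs: 5*13 odd-odd plus 4*13 even-even gives 117.
Total: 117 irreducible-character components + 1 reducible (abelian) component = 118.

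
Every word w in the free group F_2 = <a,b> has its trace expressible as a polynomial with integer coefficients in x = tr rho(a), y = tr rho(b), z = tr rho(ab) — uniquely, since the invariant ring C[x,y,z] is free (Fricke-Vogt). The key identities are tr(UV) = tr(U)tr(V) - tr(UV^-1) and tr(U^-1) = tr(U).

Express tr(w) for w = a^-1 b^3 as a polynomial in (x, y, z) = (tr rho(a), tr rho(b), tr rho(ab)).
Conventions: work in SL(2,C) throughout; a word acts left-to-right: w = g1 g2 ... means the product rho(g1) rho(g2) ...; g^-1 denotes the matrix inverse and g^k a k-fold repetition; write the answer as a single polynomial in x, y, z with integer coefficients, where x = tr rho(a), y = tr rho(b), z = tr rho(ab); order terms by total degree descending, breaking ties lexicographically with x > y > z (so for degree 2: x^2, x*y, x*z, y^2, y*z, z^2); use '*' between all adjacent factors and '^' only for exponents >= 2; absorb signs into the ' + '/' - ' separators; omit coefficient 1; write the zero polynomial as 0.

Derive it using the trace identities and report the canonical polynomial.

so trace(b^2) = trace(b) trace(b) - trace(1) = y^2 - 2
so trace(b^3) = trace(b) trace(b^2) - trace(b) = y^3 - 3*y
trace(b a b) = trace(b) trace(a b) - trace(a) = y*z - x
trace(b^3 a) = trace(b) trace(b a b) - trace(b a) = y^2*z - x*y - z
reduce: trace(a^-1 b^3) = trace(b^3) trace(a) - trace(b^3 a) = x*y^3 - y^2*z - 2*x*y + z

x*y^3 - y^2*z - 2*x*y + z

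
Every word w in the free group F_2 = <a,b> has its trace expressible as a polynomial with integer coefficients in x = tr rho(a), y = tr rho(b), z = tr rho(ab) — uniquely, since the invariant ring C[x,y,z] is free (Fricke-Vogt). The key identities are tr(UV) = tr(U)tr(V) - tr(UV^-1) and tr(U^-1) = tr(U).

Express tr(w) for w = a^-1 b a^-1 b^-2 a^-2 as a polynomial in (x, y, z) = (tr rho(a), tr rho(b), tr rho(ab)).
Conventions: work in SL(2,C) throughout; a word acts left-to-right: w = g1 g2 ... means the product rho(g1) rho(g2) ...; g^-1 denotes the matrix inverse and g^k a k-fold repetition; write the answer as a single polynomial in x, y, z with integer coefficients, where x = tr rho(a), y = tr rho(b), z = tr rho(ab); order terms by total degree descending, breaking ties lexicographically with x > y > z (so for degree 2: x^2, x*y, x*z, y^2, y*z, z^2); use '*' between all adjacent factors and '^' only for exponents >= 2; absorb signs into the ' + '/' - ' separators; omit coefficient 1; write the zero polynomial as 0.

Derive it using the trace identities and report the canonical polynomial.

x^3*y^2*z - x^4*y - x^2*y^3 - x^2*y*z^2 + x^3*z - x*y^2*z + 4*x^2*y + y^3 + y*z^2 - 2*x*z - 3*y

use: tr(b^-1) = tr(b) = y
apply: tr(b^-1 a) = tr(a) tr(b) - tr(a b) = x*y - z
apply: tr(a^-1 b^-1) = tr(b^-1) tr(a) - tr(b^-1 a) = z
apply: tr(b^-1 a^-2) = tr(a^-1 b^-1) tr(a) - tr(a^-1 b^-1 a) = x*z - y
use: tr(a b a b) = tr(a b) tr(a b) - tr(1) = z^2 - 2
use: tr(a b a b^-1) = tr(a b a) tr(b) - tr(a b a b) = x*y*z - y^2 - z^2 + 2
apply: tr(b a b^-2 a) = tr(a b a b^-1) tr(b) - tr(a b a) = x*y^2*z - y^3 - y*z^2 - x*z + 3*y
tr(b a b^-2 a^-1) = tr(b a b^-2) tr(a) - tr(b a b^-2 a) = -x*y^2*z + x^2*y + y^3 + y*z^2 - 3*y
tr(b^-2 a^-2 b a) = tr(b a b^-2 a^-1) tr(a) - tr(b a b^-2) = -x^2*y^2*z + x^3*y + x*y^3 + x*y*z^2 - 4*x*y + z
use: tr(a^-1 b a^-1 b^-2 a^-1) = tr(b^-2 a^-2 b) tr(a) - tr(b^-2 a^-2 b a) = x^2*y^2*z - x^3*y - x*y^3 - x*y*z^2 + x^2*z + 3*x*y - z
tr(b^-1 a b a^-1) = tr(b^-1 a b) tr(a) - tr(b^-1 a b a) = -x*y*z + x^2 + y^2 + z^2 - 2
apply: tr(b a^-1 b^-2 a) = tr(b^-1 a b a^-1) tr(b) - tr(b^-1 a b a^-1 b) = -x*y^2*z + x^2*y + y^3 + y*z^2 - 3*y
tr(a^-1 b a^-1 b^-2) = tr(b a^-1 b^-2) tr(a) - tr(b a^-1 b^-2 a) = x*y^2*z - x^2*y - y^3 - y*z^2 + x*z + 3*y
tr(a^-1 b a^-1 b^-2 a^-2) = tr(a^-1 b a^-1 b^-2 a^-1) tr(a) - tr(a^-1 b a^-1 b^-2) = x^3*y^2*z - x^4*y - x^2*y^3 - x^2*y*z^2 + x^3*z - x*y^2*z + 4*x^2*y + y^3 + y*z^2 - 2*x*z - 3*y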